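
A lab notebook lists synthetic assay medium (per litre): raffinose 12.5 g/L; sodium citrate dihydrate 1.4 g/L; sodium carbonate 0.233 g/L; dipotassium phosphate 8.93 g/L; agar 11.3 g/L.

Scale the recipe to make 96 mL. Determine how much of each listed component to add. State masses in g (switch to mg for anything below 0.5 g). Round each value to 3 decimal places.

Working volume: 96 mL = 0.096 L.
raffinose: 12.5 g/L × 0.096 L = 1.200 g
sodium citrate dihydrate: 1.4 g/L × 0.096 L = 0.1344 g = 134.400 mg
sodium carbonate: 0.233 g/L × 0.096 L = 0.022368 g = 22.368 mg
dipotassium phosphate: 8.93 g/L × 0.096 L = 0.857 g
agar: 11.3 g/L × 0.096 L = 1.085 g

raffinose 1.200 g; sodium citrate dihydrate 134.400 mg; sodium carbonate 22.368 mg; dipotassium phosphate 0.857 g; agar 1.085 g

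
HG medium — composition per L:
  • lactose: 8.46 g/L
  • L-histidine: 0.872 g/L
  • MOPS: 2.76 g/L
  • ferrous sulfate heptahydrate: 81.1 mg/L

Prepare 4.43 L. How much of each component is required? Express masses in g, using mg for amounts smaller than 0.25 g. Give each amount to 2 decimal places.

Scale factor relative to 1 L: 4.43.
lactose: 8.46 g/L × 4.43 L = 37.48 g
L-histidine: 0.872 g/L × 4.43 L = 3.86 g
MOPS: 2.76 g/L × 4.43 L = 12.23 g
ferrous sulfate heptahydrate: 81.1 mg/L × 4.43 L = 359.273 mg = 0.36 g

lactose 37.48 g; L-histidine 3.86 g; MOPS 12.23 g; ferrous sulfate heptahydrate 0.36 g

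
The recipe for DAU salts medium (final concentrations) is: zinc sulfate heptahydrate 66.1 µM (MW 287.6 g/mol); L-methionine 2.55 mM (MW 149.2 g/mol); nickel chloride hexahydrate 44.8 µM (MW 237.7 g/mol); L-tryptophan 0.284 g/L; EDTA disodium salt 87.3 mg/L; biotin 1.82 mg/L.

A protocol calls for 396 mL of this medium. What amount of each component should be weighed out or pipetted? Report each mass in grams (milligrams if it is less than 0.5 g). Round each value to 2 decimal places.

zinc sulfate heptahydrate 7.53 mg; L-methionine 150.66 mg; nickel chloride hexahydrate 4.22 mg; L-tryptophan 112.46 mg; EDTA disodium salt 34.57 mg; biotin 0.72 mg

Scale factor relative to 1 L: 0.396.
zinc sulfate heptahydrate: 66.1 µmol/L × 287.6 g/mol × 0.396 L ÷ 1000 = 7.53 mg
L-methionine: 2.55 mmol/L × 149.2 mg/mmol × 0.396 L = 150.66 mg
nickel chloride hexahydrate: 44.8 µmol/L × 237.7 g/mol × 0.396 L ÷ 1000 = 4.22 mg
L-tryptophan: 0.284 g/L × 0.396 L = 0.112464 g = 112.46 mg
EDTA disodium salt: 87.3 mg/L × 0.396 L = 34.57 mg
biotin: 1.82 mg/L × 0.396 L = 0.72 mg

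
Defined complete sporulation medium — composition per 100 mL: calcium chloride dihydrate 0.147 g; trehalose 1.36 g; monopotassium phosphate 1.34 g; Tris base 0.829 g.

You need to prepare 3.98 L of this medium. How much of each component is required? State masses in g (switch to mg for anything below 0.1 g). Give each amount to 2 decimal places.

Ratio of target to recipe volume: 3980 / 100 = 39.8.
calcium chloride dihydrate: 0.147 g × (3980 mL / 100 mL) = 5.85 g
trehalose: 1.36 g × (3980 mL / 100 mL) = 54.13 g
monopotassium phosphate: 1.34 g × (3980 mL / 100 mL) = 53.33 g
Tris base: 0.829 g × (3980 mL / 100 mL) = 32.99 g

calcium chloride dihydrate 5.85 g; trehalose 54.13 g; monopotassium phosphate 53.33 g; Tris base 32.99 g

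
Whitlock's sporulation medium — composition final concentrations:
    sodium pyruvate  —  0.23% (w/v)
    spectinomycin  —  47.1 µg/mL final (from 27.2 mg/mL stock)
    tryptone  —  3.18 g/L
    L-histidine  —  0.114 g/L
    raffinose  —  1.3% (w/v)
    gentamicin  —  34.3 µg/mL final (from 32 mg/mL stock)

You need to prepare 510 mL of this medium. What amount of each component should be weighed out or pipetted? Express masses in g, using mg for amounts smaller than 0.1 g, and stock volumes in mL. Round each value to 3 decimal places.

sodium pyruvate 1.173 g; spectinomycin 0.883 mL; tryptone 1.622 g; L-histidine 58.140 mg; raffinose 6.630 g; gentamicin 0.547 mL

Working volume: 510 mL = 0.51 L.
sodium pyruvate: 0.23 g per 100 mL × 510 mL ÷ 100 = 1.173 g
spectinomycin: dilute stock: 47.1 µg/mL × 510 mL ÷ 27200 µg/mL = 0.883 mL
tryptone: 3.18 g/L × 0.51 L = 1.622 g
L-histidine: 0.114 g/L × 0.51 L = 0.05814 g = 58.140 mg
raffinose: 1.3% w/v = 13 g/L → 13 × 0.51 L = 6.630 g
gentamicin: dilute stock: 34.3 µg/mL × 510 mL ÷ 32000 µg/mL = 0.547 mL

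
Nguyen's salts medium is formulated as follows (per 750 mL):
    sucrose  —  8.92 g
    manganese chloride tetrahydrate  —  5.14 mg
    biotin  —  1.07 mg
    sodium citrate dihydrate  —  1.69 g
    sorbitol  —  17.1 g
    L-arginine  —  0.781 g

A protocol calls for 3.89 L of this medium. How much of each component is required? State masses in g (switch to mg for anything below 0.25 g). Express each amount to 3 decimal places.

Scale factor = 3890 mL / 750 mL = 5.18667.
sucrose: 8.92 g × (3890 mL / 750 mL) = 46.265 g
manganese chloride tetrahydrate: 5.14 mg × (3890 mL / 750 mL) = 26.659 mg
biotin: 1.07 mg × (3890 mL / 750 mL) = 5.550 mg
sodium citrate dihydrate: 1.69 g × (3890 mL / 750 mL) = 8.765 g
sorbitol: 17.1 g × (3890 mL / 750 mL) = 88.692 g
L-arginine: 0.781 g × (3890 mL / 750 mL) = 4.051 g

sucrose 46.265 g; manganese chloride tetrahydrate 26.659 mg; biotin 5.550 mg; sodium citrate dihydrate 8.765 g; sorbitol 88.692 g; L-arginine 4.051 g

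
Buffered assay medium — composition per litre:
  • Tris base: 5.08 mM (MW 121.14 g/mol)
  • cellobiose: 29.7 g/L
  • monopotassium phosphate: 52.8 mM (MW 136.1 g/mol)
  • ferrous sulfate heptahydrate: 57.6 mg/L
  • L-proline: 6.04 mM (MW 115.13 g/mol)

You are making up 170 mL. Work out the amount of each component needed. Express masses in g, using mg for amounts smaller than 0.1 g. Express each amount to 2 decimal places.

Tris base 0.10 g; cellobiose 5.05 g; monopotassium phosphate 1.22 g; ferrous sulfate heptahydrate 9.79 mg; L-proline 0.12 g

Working volume: 170 mL = 0.17 L.
Tris base: 5.08 mmol/L × 121.14 g/mol × 0.17 L ÷ 1000 = 0.10 g
cellobiose: 29.7 g/L × 0.17 L = 5.05 g
monopotassium phosphate: 52.8 mmol/L × 136.1 g/mol × 0.17 L ÷ 1000 = 1.22 g
ferrous sulfate heptahydrate: 57.6 mg/L × 0.17 L = 9.79 mg
L-proline: 6.04 mmol/L × 115.13 g/mol × 0.17 L ÷ 1000 = 0.12 g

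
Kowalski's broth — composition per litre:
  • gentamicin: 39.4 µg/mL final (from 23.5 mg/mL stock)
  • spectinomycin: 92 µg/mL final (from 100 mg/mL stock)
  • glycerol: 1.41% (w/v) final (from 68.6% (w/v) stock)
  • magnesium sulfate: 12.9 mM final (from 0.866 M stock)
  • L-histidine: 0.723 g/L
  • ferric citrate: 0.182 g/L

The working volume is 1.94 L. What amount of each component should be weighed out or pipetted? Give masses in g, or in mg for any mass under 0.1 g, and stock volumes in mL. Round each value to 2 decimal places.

Scale factor relative to 1 L: 1.94.
gentamicin: C1V1 = C2V2 → 39.4 µg/mL × 1940 mL ÷ 23500 µg/mL = 3.25 mL
spectinomycin: dilute stock: 92 µg/mL × 1940 mL ÷ 100000 µg/mL = 1.78 mL
glycerol: dilute stock: 1.41% ÷ 68.6% × 1940 mL = 39.87 mL
magnesium sulfate: C1V1 = C2V2 → 12.9 mM × 1940 mL ÷ 866 mM = 28.90 mL
L-histidine: 0.723 g/L × 1.94 L = 1.40 g
ferric citrate: 0.182 g/L × 1.94 L = 0.35 g

gentamicin 3.25 mL; spectinomycin 1.78 mL; glycerol 39.87 mL; magnesium sulfate 28.90 mL; L-histidine 1.40 g; ferric citrate 0.35 g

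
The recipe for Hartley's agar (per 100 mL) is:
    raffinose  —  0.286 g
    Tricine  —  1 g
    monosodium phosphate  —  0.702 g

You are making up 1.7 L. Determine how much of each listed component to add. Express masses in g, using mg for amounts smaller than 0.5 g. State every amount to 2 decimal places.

raffinose 4.86 g; Tricine 17.00 g; monosodium phosphate 11.93 g

Scale factor = 1700 mL / 100 mL = 17.
raffinose: 0.286 g × (1700 mL / 100 mL) = 4.86 g
Tricine: 1 g × (1700 mL / 100 mL) = 17.00 g
monosodium phosphate: 0.702 g × (1700 mL / 100 mL) = 11.93 g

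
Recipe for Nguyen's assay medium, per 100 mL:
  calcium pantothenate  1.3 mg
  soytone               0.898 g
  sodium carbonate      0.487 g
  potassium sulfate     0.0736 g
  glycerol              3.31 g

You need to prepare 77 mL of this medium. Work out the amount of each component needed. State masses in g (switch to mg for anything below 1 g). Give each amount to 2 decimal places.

calcium pantothenate 1.00 mg; soytone 691.46 mg; sodium carbonate 374.99 mg; potassium sulfate 56.67 mg; glycerol 2.55 g

Ratio of target to recipe volume: 77 / 100 = 0.77.
calcium pantothenate: 1.3 mg × (77 mL / 100 mL) = 1.00 mg
soytone: 0.898 g × (77 mL / 100 mL) = 0.69146 g = 691.46 mg
sodium carbonate: 0.487 g × (77 mL / 100 mL) = 0.37499 g = 374.99 mg
potassium sulfate: 0.0736 g × (77 mL / 100 mL) = 0.056672 g = 56.67 mg
glycerol: 3.31 g × (77 mL / 100 mL) = 2.55 g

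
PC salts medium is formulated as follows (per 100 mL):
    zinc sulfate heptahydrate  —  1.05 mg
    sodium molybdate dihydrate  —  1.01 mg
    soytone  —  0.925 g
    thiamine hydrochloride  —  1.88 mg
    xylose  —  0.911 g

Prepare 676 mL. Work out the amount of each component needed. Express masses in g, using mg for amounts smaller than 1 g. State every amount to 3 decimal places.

zinc sulfate heptahydrate 7.098 mg; sodium molybdate dihydrate 6.828 mg; soytone 6.253 g; thiamine hydrochloride 12.709 mg; xylose 6.158 g

Scale factor = 676 mL / 100 mL = 6.76.
zinc sulfate heptahydrate: 1.05 mg × (676 mL / 100 mL) = 7.098 mg
sodium molybdate dihydrate: 1.01 mg × (676 mL / 100 mL) = 6.828 mg
soytone: 0.925 g × (676 mL / 100 mL) = 6.253 g
thiamine hydrochloride: 1.88 mg × (676 mL / 100 mL) = 12.709 mg
xylose: 0.911 g × (676 mL / 100 mL) = 6.158 g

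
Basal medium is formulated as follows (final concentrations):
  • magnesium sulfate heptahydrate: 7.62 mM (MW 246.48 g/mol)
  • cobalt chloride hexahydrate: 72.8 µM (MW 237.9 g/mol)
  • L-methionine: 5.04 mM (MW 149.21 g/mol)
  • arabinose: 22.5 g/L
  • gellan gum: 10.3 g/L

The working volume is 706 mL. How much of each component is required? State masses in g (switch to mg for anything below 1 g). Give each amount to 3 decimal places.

Scale factor relative to 1 L: 0.706.
magnesium sulfate heptahydrate: 7.62 mmol/L × 246.48 g/mol × 0.706 L ÷ 1000 = 1.326 g
cobalt chloride hexahydrate: 72.8 µmol/L × 237.9 g/mol × 0.706 L ÷ 1000 = 12.227 mg
L-methionine: 5.04 mmol/L × 149.21 mg/mmol × 0.706 L = 530.925 mg
arabinose: 22.5 g/L × 0.706 L = 15.885 g
gellan gum: 10.3 g/L × 0.706 L = 7.272 g

magnesium sulfate heptahydrate 1.326 g; cobalt chloride hexahydrate 12.227 mg; L-methionine 530.925 mg; arabinose 15.885 g; gellan gum 7.272 g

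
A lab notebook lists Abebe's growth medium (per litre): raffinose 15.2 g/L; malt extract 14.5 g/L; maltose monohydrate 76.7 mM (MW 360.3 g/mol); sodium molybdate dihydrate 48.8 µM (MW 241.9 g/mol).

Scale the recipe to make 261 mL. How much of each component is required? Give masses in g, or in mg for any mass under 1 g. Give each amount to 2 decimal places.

Working volume: 261 mL = 0.261 L.
raffinose: 15.2 g/L × 0.261 L = 3.97 g
malt extract: 14.5 g/L × 0.261 L = 3.78 g
maltose monohydrate: 76.7 mmol/L × 360.3 g/mol × 0.261 L ÷ 1000 = 7.21 g
sodium molybdate dihydrate: 48.8 µmol/L × 241.9 g/mol × 0.261 L ÷ 1000 = 3.08 mg

raffinose 3.97 g; malt extract 3.78 g; maltose monohydrate 7.21 g; sodium molybdate dihydrate 3.08 mg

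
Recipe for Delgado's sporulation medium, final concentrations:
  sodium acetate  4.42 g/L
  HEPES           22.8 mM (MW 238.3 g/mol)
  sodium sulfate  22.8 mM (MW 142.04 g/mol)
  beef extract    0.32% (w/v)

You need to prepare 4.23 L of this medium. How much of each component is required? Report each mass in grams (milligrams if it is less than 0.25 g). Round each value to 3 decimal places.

sodium acetate 18.697 g; HEPES 22.983 g; sodium sulfate 13.699 g; beef extract 13.536 g

Scale factor relative to 1 L: 4.23.
sodium acetate: 4.42 g/L × 4.23 L = 18.697 g
HEPES: 22.8 mmol/L × 238.3 g/mol × 4.23 L ÷ 1000 = 22.983 g
sodium sulfate: 22.8 mmol/L × 142.04 g/mol × 4.23 L ÷ 1000 = 13.699 g
beef extract: 0.32 g per 100 mL × 4230 mL ÷ 100 = 13.536 g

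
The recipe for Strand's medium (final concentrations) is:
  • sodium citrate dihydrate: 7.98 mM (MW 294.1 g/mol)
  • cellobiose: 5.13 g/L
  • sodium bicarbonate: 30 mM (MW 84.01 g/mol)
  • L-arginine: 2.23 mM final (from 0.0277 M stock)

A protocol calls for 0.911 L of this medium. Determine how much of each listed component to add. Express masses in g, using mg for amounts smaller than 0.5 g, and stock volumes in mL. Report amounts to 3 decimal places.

Scale factor relative to 1 L: 0.911.
sodium citrate dihydrate: 7.98 mmol/L × 294.1 g/mol × 0.911 L ÷ 1000 = 2.138 g
cellobiose: 5.13 g/L × 0.911 L = 4.673 g
sodium bicarbonate: 30 mmol/L × 84.01 g/mol × 0.911 L ÷ 1000 = 2.296 g
L-arginine: V = C2·V2/C1 = 2.23 mM × 911 mL ÷ 27.7 mM = 73.340 mL

sodium citrate dihydrate 2.138 g; cellobiose 4.673 g; sodium bicarbonate 2.296 g; L-arginine 73.340 mL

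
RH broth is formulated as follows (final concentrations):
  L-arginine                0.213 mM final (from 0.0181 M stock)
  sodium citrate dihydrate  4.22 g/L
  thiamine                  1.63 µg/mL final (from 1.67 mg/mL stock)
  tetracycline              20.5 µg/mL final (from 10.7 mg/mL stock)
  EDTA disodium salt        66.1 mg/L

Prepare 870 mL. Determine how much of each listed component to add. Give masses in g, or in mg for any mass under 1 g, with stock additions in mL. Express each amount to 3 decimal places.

Working volume: 870 mL = 0.87 L.
L-arginine: dilute stock: 0.213 mM × 870 mL ÷ 18.1 mM = 10.238 mL
sodium citrate dihydrate: 4.22 g/L × 0.87 L = 3.671 g
thiamine: V = C2·V2/C1 = 1.63 µg/mL × 870 mL ÷ 1670 µg/mL = 0.849 mL
tetracycline: V = C2·V2/C1 = 20.5 µg/mL × 870 mL ÷ 10700 µg/mL = 1.667 mL
EDTA disodium salt: 66.1 mg/L × 0.87 L = 57.507 mg

L-arginine 10.238 mL; sodium citrate dihydrate 3.671 g; thiamine 0.849 mL; tetracycline 1.667 mL; EDTA disodium salt 57.507 mg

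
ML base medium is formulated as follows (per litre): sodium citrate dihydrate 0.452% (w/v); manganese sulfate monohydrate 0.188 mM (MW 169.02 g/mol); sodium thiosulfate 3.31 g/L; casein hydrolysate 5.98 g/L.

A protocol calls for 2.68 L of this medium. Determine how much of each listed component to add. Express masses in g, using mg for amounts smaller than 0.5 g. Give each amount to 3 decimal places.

Scale factor relative to 1 L: 2.68.
sodium citrate dihydrate: 0.452% w/v = 4.52 g/L → 4.52 × 2.68 L = 12.114 g
manganese sulfate monohydrate: 0.188 mmol/L × 169.02 mg/mmol × 2.68 L = 85.159 mg
sodium thiosulfate: 3.31 g/L × 2.68 L = 8.871 g
casein hydrolysate: 5.98 g/L × 2.68 L = 16.026 g

sodium citrate dihydrate 12.114 g; manganese sulfate monohydrate 85.159 mg; sodium thiosulfate 8.871 g; casein hydrolysate 16.026 g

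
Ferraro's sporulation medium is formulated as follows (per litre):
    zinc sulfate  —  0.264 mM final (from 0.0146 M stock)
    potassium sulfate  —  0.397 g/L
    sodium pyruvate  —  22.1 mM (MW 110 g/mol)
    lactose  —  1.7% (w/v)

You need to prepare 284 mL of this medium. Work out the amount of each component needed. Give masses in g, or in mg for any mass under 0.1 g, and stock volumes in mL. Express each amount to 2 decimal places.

Scale factor relative to 1 L: 0.284.
zinc sulfate: V = C2·V2/C1 = 0.264 mM × 284 mL ÷ 14.6 mM = 5.14 mL
potassium sulfate: 0.397 g/L × 0.284 L = 0.11 g
sodium pyruvate: 22.1 mmol/L × 110 g/mol × 0.284 L ÷ 1000 = 0.69 g
lactose: 1.7 g per 100 mL × 284 mL ÷ 100 = 4.83 g

zinc sulfate 5.14 mL; potassium sulfate 0.11 g; sodium pyruvate 0.69 g; lactose 4.83 g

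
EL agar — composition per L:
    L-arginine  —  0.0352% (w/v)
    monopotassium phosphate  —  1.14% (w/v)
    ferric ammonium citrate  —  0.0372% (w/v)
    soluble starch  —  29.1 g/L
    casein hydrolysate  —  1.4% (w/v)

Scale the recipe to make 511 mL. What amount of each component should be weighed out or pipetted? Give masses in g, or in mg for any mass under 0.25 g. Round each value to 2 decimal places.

L-arginine 179.87 mg; monopotassium phosphate 5.83 g; ferric ammonium citrate 190.09 mg; soluble starch 14.87 g; casein hydrolysate 7.15 g

Working volume: 511 mL = 0.511 L.
L-arginine: 0.0352 g per 100 mL × 511 mL ÷ 100 = 0.179872 g = 179.87 mg
monopotassium phosphate: 1.14 g per 100 mL × 511 mL ÷ 100 = 5.83 g
ferric ammonium citrate: 0.0372 g per 100 mL × 511 mL ÷ 100 = 0.190092 g = 190.09 mg
soluble starch: 29.1 g/L × 0.511 L = 14.87 g
casein hydrolysate: 1.4 g per 100 mL × 511 mL ÷ 100 = 7.15 g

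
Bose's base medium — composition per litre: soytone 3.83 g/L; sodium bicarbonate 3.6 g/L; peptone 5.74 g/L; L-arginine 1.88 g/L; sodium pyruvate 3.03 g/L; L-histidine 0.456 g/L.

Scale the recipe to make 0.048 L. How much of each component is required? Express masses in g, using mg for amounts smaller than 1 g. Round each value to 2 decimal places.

Working volume: 0.048 L.
soytone: 3.83 g/L × 0.048 L = 0.18384 g = 183.84 mg
sodium bicarbonate: 3.6 g/L × 0.048 L = 0.1728 g = 172.80 mg
peptone: 5.74 g/L × 0.048 L = 0.27552 g = 275.52 mg
L-arginine: 1.88 g/L × 0.048 L = 0.09024 g = 90.24 mg
sodium pyruvate: 3.03 g/L × 0.048 L = 0.14544 g = 145.44 mg
L-histidine: 0.456 g/L × 0.048 L = 0.021888 g = 21.89 mg

soytone 183.84 mg; sodium bicarbonate 172.80 mg; peptone 275.52 mg; L-arginine 90.24 mg; sodium pyruvate 145.44 mg; L-histidine 21.89 mg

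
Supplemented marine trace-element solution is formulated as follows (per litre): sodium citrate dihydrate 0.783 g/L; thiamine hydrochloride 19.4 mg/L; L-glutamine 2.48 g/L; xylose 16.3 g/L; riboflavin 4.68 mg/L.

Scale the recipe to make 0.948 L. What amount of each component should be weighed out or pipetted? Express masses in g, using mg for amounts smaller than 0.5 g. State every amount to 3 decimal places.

sodium citrate dihydrate 0.742 g; thiamine hydrochloride 18.391 mg; L-glutamine 2.351 g; xylose 15.452 g; riboflavin 4.437 mg

Scale factor relative to 1 L: 0.948.
sodium citrate dihydrate: 0.783 g/L × 0.948 L = 0.742 g
thiamine hydrochloride: 19.4 mg/L × 0.948 L = 18.391 mg
L-glutamine: 2.48 g/L × 0.948 L = 2.351 g
xylose: 16.3 g/L × 0.948 L = 15.452 g
riboflavin: 4.68 mg/L × 0.948 L = 4.437 mg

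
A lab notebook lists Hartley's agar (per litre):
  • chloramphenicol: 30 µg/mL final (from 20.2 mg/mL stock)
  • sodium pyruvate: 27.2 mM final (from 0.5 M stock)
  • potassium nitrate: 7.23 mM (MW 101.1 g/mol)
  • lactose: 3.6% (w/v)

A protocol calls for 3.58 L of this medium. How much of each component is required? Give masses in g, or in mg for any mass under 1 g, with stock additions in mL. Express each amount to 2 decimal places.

chloramphenicol 5.32 mL; sodium pyruvate 194.75 mL; potassium nitrate 2.62 g; lactose 128.88 g

Working volume: 3.58 L.
chloramphenicol: C1V1 = C2V2 → 30 µg/mL × 3580 mL ÷ 20200 µg/mL = 5.32 mL
sodium pyruvate: V = C2·V2/C1 = 27.2 mM × 3580 mL ÷ 500 mM = 194.75 mL
potassium nitrate: 7.23 mmol/L × 101.1 g/mol × 3.58 L ÷ 1000 = 2.62 g
lactose: 3.6 g per 100 mL × 3580 mL ÷ 100 = 128.88 g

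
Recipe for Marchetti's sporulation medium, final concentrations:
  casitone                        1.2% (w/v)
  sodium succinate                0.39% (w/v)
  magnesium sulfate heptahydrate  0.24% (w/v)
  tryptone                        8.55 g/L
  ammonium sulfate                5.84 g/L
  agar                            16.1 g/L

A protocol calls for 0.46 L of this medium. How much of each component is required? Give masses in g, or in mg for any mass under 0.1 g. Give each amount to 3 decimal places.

Scale factor relative to 1 L: 0.46.
casitone: 1.2% w/v = 12 g/L → 12 × 0.46 L = 5.520 g
sodium succinate: 0.39 g per 100 mL × 460 mL ÷ 100 = 1.794 g
magnesium sulfate heptahydrate: 0.24 g per 100 mL × 460 mL ÷ 100 = 1.104 g
tryptone: 8.55 g/L × 0.46 L = 3.933 g
ammonium sulfate: 5.84 g/L × 0.46 L = 2.686 g
agar: 16.1 g/L × 0.46 L = 7.406 g

casitone 5.520 g; sodium succinate 1.794 g; magnesium sulfate heptahydrate 1.104 g; tryptone 3.933 g; ammonium sulfate 2.686 g; agar 7.406 g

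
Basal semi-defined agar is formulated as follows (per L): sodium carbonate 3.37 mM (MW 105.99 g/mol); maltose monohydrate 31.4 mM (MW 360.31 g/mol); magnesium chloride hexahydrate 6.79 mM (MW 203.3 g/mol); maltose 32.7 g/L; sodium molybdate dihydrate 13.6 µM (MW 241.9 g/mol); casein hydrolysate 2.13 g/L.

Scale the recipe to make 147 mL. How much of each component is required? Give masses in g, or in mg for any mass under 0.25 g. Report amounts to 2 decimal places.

Working volume: 147 mL = 0.147 L.
sodium carbonate: 3.37 mmol/L × 105.99 mg/mmol × 0.147 L = 52.51 mg
maltose monohydrate: 31.4 mmol/L × 360.31 g/mol × 0.147 L ÷ 1000 = 1.66 g
magnesium chloride hexahydrate: 6.79 mmol/L × 203.3 mg/mmol × 0.147 L = 202.92 mg
maltose: 32.7 g/L × 0.147 L = 4.81 g
sodium molybdate dihydrate: 13.6 µmol/L × 241.9 g/mol × 0.147 L ÷ 1000 = 0.48 mg
casein hydrolysate: 2.13 g/L × 0.147 L = 0.31 g

sodium carbonate 52.51 mg; maltose monohydrate 1.66 g; magnesium chloride hexahydrate 202.92 mg; maltose 4.81 g; sodium molybdate dihydrate 0.48 mg; casein hydrolysate 0.31 g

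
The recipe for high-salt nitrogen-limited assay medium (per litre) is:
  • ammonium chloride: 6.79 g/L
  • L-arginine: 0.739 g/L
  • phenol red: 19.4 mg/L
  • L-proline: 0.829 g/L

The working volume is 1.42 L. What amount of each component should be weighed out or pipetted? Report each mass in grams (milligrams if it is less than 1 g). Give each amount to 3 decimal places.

Scale factor relative to 1 L: 1.42.
ammonium chloride: 6.79 g/L × 1.42 L = 9.642 g
L-arginine: 0.739 g/L × 1.42 L = 1.049 g
phenol red: 19.4 mg/L × 1.42 L = 27.548 mg
L-proline: 0.829 g/L × 1.42 L = 1.177 g

ammonium chloride 9.642 g; L-arginine 1.049 g; phenol red 27.548 mg; L-proline 1.177 g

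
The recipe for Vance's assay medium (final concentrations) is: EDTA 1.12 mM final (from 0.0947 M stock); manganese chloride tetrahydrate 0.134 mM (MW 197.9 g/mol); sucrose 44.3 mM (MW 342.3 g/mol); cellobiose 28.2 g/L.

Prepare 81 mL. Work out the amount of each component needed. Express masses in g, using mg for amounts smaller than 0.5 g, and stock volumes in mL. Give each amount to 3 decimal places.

Scale factor relative to 1 L: 0.081.
EDTA: V = C2·V2/C1 = 1.12 mM × 81 mL ÷ 94.7 mM = 0.958 mL
manganese chloride tetrahydrate: 0.134 mmol/L × 197.9 mg/mmol × 0.081 L = 2.148 mg
sucrose: 44.3 mmol/L × 342.3 g/mol × 0.081 L ÷ 1000 = 1.228 g
cellobiose: 28.2 g/L × 0.081 L = 2.284 g

EDTA 0.958 mL; manganese chloride tetrahydrate 2.148 mg; sucrose 1.228 g; cellobiose 2.284 g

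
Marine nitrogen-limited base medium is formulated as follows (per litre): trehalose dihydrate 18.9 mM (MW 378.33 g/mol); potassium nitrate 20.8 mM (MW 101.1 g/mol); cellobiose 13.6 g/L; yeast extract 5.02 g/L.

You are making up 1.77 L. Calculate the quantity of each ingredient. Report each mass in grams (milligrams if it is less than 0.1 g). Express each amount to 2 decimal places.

Scale factor relative to 1 L: 1.77.
trehalose dihydrate: 18.9 mmol/L × 378.33 g/mol × 1.77 L ÷ 1000 = 12.66 g
potassium nitrate: 20.8 mmol/L × 101.1 g/mol × 1.77 L ÷ 1000 = 3.72 g
cellobiose: 13.6 g/L × 1.77 L = 24.07 g
yeast extract: 5.02 g/L × 1.77 L = 8.89 g

trehalose dihydrate 12.66 g; potassium nitrate 3.72 g; cellobiose 24.07 g; yeast extract 8.89 g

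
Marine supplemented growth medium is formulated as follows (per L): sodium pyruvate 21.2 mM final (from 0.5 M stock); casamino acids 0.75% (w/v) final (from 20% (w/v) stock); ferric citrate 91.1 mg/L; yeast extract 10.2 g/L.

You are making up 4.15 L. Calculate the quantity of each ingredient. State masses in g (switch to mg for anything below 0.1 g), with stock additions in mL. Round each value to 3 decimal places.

Scale factor relative to 1 L: 4.15.
sodium pyruvate: V = C2·V2/C1 = 21.2 mM × 4150 mL ÷ 500 mM = 175.960 mL
casamino acids: dilute stock: 0.75% ÷ 20% × 4150 mL = 155.625 mL
ferric citrate: 91.1 mg/L × 4.15 L = 378.065 mg = 0.378 g
yeast extract: 10.2 g/L × 4.15 L = 42.330 g

sodium pyruvate 175.960 mL; casamino acids 155.625 mL; ferric citrate 0.378 g; yeast extract 42.330 g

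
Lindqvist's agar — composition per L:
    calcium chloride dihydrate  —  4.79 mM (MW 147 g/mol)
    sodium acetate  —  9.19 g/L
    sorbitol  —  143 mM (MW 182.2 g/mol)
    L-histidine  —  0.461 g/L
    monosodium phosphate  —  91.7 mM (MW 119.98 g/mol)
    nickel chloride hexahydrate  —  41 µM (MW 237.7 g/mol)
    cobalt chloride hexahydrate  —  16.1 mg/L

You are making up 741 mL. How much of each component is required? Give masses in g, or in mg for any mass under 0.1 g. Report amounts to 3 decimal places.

calcium chloride dihydrate 0.522 g; sodium acetate 6.810 g; sorbitol 19.306 g; L-histidine 0.342 g; monosodium phosphate 8.153 g; nickel chloride hexahydrate 7.222 mg; cobalt chloride hexahydrate 11.930 mg

Scale factor relative to 1 L: 0.741.
calcium chloride dihydrate: 4.79 mmol/L × 147 g/mol × 0.741 L ÷ 1000 = 0.522 g
sodium acetate: 9.19 g/L × 0.741 L = 6.810 g
sorbitol: 143 mmol/L × 182.2 g/mol × 0.741 L ÷ 1000 = 19.306 g
L-histidine: 0.461 g/L × 0.741 L = 0.342 g
monosodium phosphate: 91.7 mmol/L × 119.98 g/mol × 0.741 L ÷ 1000 = 8.153 g
nickel chloride hexahydrate: 41 µmol/L × 237.7 g/mol × 0.741 L ÷ 1000 = 7.222 mg
cobalt chloride hexahydrate: 16.1 mg/L × 0.741 L = 11.930 mg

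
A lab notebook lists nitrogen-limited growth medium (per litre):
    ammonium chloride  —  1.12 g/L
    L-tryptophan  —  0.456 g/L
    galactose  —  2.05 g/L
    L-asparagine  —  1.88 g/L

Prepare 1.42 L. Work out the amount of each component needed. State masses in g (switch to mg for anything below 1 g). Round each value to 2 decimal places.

Scale factor relative to 1 L: 1.42.
ammonium chloride: 1.12 g/L × 1.42 L = 1.59 g
L-tryptophan: 0.456 g/L × 1.42 L = 0.64752 g = 647.52 mg
galactose: 2.05 g/L × 1.42 L = 2.91 g
L-asparagine: 1.88 g/L × 1.42 L = 2.67 g

ammonium chloride 1.59 g; L-tryptophan 647.52 mg; galactose 2.91 g; L-asparagine 2.67 g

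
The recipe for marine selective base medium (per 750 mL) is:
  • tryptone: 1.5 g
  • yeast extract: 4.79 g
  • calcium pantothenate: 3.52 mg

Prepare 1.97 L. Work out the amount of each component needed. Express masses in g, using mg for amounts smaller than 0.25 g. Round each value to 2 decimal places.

tryptone 3.94 g; yeast extract 12.58 g; calcium pantothenate 9.25 mg

Ratio of target to recipe volume: 1970 / 750 = 2.62667.
tryptone: 1.5 g × (1970 mL / 750 mL) = 3.94 g
yeast extract: 4.79 g × (1970 mL / 750 mL) = 12.58 g
calcium pantothenate: 3.52 mg × (1970 mL / 750 mL) = 9.25 mg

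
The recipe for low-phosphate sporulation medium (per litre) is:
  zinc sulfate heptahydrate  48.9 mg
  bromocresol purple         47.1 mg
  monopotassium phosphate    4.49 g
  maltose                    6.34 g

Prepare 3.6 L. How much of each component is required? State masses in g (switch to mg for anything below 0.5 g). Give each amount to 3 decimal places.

zinc sulfate heptahydrate 176.040 mg; bromocresol purple 169.560 mg; monopotassium phosphate 16.164 g; maltose 22.824 g

Scale factor = 3600 mL / 1000 mL = 3.6.
zinc sulfate heptahydrate: 48.9 mg × (3600 mL / 1000 mL) = 176.040 mg
bromocresol purple: 47.1 mg × (3600 mL / 1000 mL) = 169.560 mg
monopotassium phosphate: 4.49 g × (3600 mL / 1000 mL) = 16.164 g
maltose: 6.34 g × (3600 mL / 1000 mL) = 22.824 g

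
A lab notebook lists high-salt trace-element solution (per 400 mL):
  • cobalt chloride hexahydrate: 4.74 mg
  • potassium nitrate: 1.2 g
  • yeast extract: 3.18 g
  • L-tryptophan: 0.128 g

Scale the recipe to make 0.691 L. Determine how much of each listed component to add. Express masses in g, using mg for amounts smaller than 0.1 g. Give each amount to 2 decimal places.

cobalt chloride hexahydrate 8.19 mg; potassium nitrate 2.07 g; yeast extract 5.49 g; L-tryptophan 0.22 g

Ratio of target to recipe volume: 691 / 400 = 1.7275.
cobalt chloride hexahydrate: 4.74 mg × (691 mL / 400 mL) = 8.19 mg
potassium nitrate: 1.2 g × (691 mL / 400 mL) = 2.07 g
yeast extract: 3.18 g × (691 mL / 400 mL) = 5.49 g
L-tryptophan: 0.128 g × (691 mL / 400 mL) = 0.22 g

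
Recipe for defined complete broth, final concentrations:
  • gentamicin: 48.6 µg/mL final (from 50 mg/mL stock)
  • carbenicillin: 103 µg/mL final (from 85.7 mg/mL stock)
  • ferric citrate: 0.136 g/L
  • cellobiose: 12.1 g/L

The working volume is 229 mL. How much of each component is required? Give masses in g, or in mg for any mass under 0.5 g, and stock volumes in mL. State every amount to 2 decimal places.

gentamicin 0.22 mL; carbenicillin 0.28 mL; ferric citrate 31.14 mg; cellobiose 2.77 g

Target volume = 229 mL = 0.229 L.
gentamicin: C1V1 = C2V2 → 48.6 µg/mL × 229 mL ÷ 50000 µg/mL = 0.22 mL
carbenicillin: C1V1 = C2V2 → 103 µg/mL × 229 mL ÷ 85700 µg/mL = 0.28 mL
ferric citrate: 0.136 g/L × 0.229 L = 0.031144 g = 31.14 mg
cellobiose: 12.1 g/L × 0.229 L = 2.77 g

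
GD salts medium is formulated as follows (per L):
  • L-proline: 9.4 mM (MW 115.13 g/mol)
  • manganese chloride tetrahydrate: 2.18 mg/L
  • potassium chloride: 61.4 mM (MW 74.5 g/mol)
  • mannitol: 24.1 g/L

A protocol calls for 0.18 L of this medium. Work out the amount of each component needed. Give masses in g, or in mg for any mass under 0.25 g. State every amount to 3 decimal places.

Working volume: 0.18 L.
L-proline: 9.4 mmol/L × 115.13 mg/mmol × 0.18 L = 194.800 mg
manganese chloride tetrahydrate: 2.18 mg/L × 0.18 L = 0.392 mg
potassium chloride: 61.4 mmol/L × 74.5 g/mol × 0.18 L ÷ 1000 = 0.823 g
mannitol: 24.1 g/L × 0.18 L = 4.338 g

L-proline 194.800 mg; manganese chloride tetrahydrate 0.392 mg; potassium chloride 0.823 g; mannitol 4.338 g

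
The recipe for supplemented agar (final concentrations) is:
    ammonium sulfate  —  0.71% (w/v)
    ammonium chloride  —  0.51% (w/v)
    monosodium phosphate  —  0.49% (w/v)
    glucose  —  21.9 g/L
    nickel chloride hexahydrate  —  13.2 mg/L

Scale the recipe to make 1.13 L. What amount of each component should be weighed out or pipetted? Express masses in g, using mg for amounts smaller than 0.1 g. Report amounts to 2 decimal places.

ammonium sulfate 8.02 g; ammonium chloride 5.76 g; monosodium phosphate 5.54 g; glucose 24.75 g; nickel chloride hexahydrate 14.92 mg

Working volume: 1.13 L.
ammonium sulfate: 0.71% w/v = 7.1 g/L → 7.1 × 1.13 L = 8.02 g
ammonium chloride: 0.51 g per 100 mL × 1130 mL ÷ 100 = 5.76 g
monosodium phosphate: 0.49% w/v = 4.9 g/L → 4.9 × 1.13 L = 5.54 g
glucose: 21.9 g/L × 1.13 L = 24.75 g
nickel chloride hexahydrate: 13.2 mg/L × 1.13 L = 14.92 mg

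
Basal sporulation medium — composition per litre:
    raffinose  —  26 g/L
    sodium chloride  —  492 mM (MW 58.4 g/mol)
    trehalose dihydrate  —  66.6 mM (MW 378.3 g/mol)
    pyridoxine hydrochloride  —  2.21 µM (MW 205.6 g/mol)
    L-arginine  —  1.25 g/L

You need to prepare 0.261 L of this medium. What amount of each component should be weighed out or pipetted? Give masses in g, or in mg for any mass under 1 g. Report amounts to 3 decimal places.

raffinose 6.786 g; sodium chloride 7.499 g; trehalose dihydrate 6.576 g; pyridoxine hydrochloride 0.119 mg; L-arginine 326.250 mg

Scale factor relative to 1 L: 0.261.
raffinose: 26 g/L × 0.261 L = 6.786 g
sodium chloride: 492 mmol/L × 58.4 g/mol × 0.261 L ÷ 1000 = 7.499 g
trehalose dihydrate: 66.6 mmol/L × 378.3 g/mol × 0.261 L ÷ 1000 = 6.576 g
pyridoxine hydrochloride: 2.21 µmol/L × 205.6 g/mol × 0.261 L ÷ 1000 = 0.119 mg
L-arginine: 1.25 g/L × 0.261 L = 0.32625 g = 326.250 mg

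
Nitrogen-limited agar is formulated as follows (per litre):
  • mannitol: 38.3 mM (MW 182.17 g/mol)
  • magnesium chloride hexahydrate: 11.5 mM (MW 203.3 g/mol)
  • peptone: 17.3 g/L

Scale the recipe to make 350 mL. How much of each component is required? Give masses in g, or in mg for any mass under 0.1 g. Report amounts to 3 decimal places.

Scale factor relative to 1 L: 0.35.
mannitol: 38.3 mmol/L × 182.17 g/mol × 0.35 L ÷ 1000 = 2.442 g
magnesium chloride hexahydrate: 11.5 mmol/L × 203.3 g/mol × 0.35 L ÷ 1000 = 0.818 g
peptone: 17.3 g/L × 0.35 L = 6.055 g

mannitol 2.442 g; magnesium chloride hexahydrate 0.818 g; peptone 6.055 g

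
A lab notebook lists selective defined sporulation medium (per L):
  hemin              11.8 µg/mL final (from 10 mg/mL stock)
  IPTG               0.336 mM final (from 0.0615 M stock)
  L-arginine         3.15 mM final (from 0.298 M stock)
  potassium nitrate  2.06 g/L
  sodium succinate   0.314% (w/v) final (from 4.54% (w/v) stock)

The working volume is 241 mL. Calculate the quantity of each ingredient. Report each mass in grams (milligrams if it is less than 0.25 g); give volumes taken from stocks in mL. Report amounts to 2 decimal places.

Scale factor relative to 1 L: 0.241.
hemin: C1V1 = C2V2 → 11.8 µg/mL × 241 mL ÷ 10000 µg/mL = 0.28 mL
IPTG: V = C2·V2/C1 = 0.336 mM × 241 mL ÷ 61.5 mM = 1.32 mL
L-arginine: V = C2·V2/C1 = 3.15 mM × 241 mL ÷ 298 mM = 2.55 mL
potassium nitrate: 2.06 g/L × 0.241 L = 0.50 g
sodium succinate: dilute stock: 0.314% ÷ 4.54% × 241 mL = 16.67 mL

hemin 0.28 mL; IPTG 1.32 mL; L-arginine 2.55 mL; potassium nitrate 0.50 g; sodium succinate 16.67 mL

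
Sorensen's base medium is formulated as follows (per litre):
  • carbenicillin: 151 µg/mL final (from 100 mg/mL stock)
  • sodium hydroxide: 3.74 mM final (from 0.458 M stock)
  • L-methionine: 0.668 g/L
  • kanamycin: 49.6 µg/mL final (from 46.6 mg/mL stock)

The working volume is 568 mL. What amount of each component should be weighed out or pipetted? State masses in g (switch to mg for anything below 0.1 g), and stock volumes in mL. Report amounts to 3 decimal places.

carbenicillin 0.858 mL; sodium hydroxide 4.638 mL; L-methionine 0.379 g; kanamycin 0.605 mL

Target volume = 568 mL = 0.568 L.
carbenicillin: V = C2·V2/C1 = 151 µg/mL × 568 mL ÷ 100000 µg/mL = 0.858 mL
sodium hydroxide: V = C2·V2/C1 = 3.74 mM × 568 mL ÷ 458 mM = 4.638 mL
L-methionine: 0.668 g/L × 0.568 L = 0.379 g
kanamycin: V = C2·V2/C1 = 49.6 µg/mL × 568 mL ÷ 46600 µg/mL = 0.605 mL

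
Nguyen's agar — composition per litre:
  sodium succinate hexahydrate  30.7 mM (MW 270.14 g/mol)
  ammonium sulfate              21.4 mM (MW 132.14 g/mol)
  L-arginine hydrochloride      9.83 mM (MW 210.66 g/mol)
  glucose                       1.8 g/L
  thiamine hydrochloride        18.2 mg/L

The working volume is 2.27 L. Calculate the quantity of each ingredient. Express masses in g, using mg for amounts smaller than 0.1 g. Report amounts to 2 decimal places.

Working volume: 2.27 L.
sodium succinate hexahydrate: 30.7 mmol/L × 270.14 g/mol × 2.27 L ÷ 1000 = 18.83 g
ammonium sulfate: 21.4 mmol/L × 132.14 g/mol × 2.27 L ÷ 1000 = 6.42 g
L-arginine hydrochloride: 9.83 mmol/L × 210.66 g/mol × 2.27 L ÷ 1000 = 4.70 g
glucose: 1.8 g/L × 2.27 L = 4.09 g
thiamine hydrochloride: 18.2 mg/L × 2.27 L = 41.31 mg

sodium succinate hexahydrate 18.83 g; ammonium sulfate 6.42 g; L-arginine hydrochloride 4.70 g; glucose 4.09 g; thiamine hydrochloride 41.31 mg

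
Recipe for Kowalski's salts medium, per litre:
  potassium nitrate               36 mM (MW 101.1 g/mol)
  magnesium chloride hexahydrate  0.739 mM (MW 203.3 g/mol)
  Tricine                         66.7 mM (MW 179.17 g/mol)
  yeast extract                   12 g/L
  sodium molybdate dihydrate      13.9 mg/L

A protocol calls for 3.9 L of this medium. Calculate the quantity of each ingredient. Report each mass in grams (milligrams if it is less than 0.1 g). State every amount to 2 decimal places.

Scale factor relative to 1 L: 3.9.
potassium nitrate: 36 mmol/L × 101.1 g/mol × 3.9 L ÷ 1000 = 14.19 g
magnesium chloride hexahydrate: 0.739 mmol/L × 203.3 g/mol × 3.9 L ÷ 1000 = 0.59 g
Tricine: 66.7 mmol/L × 179.17 g/mol × 3.9 L ÷ 1000 = 46.61 g
yeast extract: 12 g/L × 3.9 L = 46.80 g
sodium molybdate dihydrate: 13.9 mg/L × 3.9 L = 54.21 mg

potassium nitrate 14.19 g; magnesium chloride hexahydrate 0.59 g; Tricine 46.61 g; yeast extract 46.80 g; sodium molybdate dihydrate 54.21 mg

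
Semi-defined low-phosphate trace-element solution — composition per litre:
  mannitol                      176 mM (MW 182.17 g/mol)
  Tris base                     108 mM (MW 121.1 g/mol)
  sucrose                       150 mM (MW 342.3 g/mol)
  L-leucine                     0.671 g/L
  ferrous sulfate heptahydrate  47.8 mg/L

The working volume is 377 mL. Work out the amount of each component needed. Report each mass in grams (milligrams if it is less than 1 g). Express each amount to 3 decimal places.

Target volume = 377 mL = 0.377 L.
mannitol: 176 mmol/L × 182.17 g/mol × 0.377 L ÷ 1000 = 12.087 g
Tris base: 108 mmol/L × 121.1 g/mol × 0.377 L ÷ 1000 = 4.931 g
sucrose: 150 mmol/L × 342.3 g/mol × 0.377 L ÷ 1000 = 19.357 g
L-leucine: 0.671 g/L × 0.377 L = 0.252967 g = 252.967 mg
ferrous sulfate heptahydrate: 47.8 mg/L × 0.377 L = 18.021 mg

mannitol 12.087 g; Tris base 4.931 g; sucrose 19.357 g; L-leucine 252.967 mg; ferrous sulfate heptahydrate 18.021 mg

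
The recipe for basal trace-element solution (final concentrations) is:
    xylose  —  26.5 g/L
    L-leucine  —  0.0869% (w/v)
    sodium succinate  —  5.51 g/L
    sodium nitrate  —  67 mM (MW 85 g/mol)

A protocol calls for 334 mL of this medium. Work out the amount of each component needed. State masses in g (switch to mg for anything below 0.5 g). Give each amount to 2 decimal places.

Scale factor relative to 1 L: 0.334.
xylose: 26.5 g/L × 0.334 L = 8.85 g
L-leucine: 0.0869% w/v = 0.869 g/L → 0.869 × 0.334 L = 0.290246 g = 290.25 mg
sodium succinate: 5.51 g/L × 0.334 L = 1.84 g
sodium nitrate: 67 mmol/L × 85 g/mol × 0.334 L ÷ 1000 = 1.90 g

xylose 8.85 g; L-leucine 290.25 mg; sodium succinate 1.84 g; sodium nitrate 1.90 g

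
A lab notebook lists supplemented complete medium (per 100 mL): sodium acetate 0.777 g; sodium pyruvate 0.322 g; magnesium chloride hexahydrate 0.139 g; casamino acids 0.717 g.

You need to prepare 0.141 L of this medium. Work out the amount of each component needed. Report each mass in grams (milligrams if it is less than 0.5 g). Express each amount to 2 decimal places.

Ratio of target to recipe volume: 141 / 100 = 1.41.
sodium acetate: 0.777 g × (141 mL / 100 mL) = 1.10 g
sodium pyruvate: 0.322 g × (141 mL / 100 mL) = 0.45402 g = 454.02 mg
magnesium chloride hexahydrate: 0.139 g × (141 mL / 100 mL) = 0.19599 g = 195.99 mg
casamino acids: 0.717 g × (141 mL / 100 mL) = 1.01 g

sodium acetate 1.10 g; sodium pyruvate 454.02 mg; magnesium chloride hexahydrate 195.99 mg; casamino acids 1.01 g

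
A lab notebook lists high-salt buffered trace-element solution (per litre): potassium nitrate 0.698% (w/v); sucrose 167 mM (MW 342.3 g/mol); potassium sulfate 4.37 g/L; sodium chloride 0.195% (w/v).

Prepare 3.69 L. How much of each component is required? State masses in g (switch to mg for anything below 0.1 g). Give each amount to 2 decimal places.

Working volume: 3.69 L.
potassium nitrate: 0.698% w/v = 6.98 g/L → 6.98 × 3.69 L = 25.76 g
sucrose: 167 mmol/L × 342.3 g/mol × 3.69 L ÷ 1000 = 210.94 g
potassium sulfate: 4.37 g/L × 3.69 L = 16.13 g
sodium chloride: 0.195% w/v = 1.95 g/L → 1.95 × 3.69 L = 7.20 g

potassium nitrate 25.76 g; sucrose 210.94 g; potassium sulfate 16.13 g; sodium chloride 7.20 g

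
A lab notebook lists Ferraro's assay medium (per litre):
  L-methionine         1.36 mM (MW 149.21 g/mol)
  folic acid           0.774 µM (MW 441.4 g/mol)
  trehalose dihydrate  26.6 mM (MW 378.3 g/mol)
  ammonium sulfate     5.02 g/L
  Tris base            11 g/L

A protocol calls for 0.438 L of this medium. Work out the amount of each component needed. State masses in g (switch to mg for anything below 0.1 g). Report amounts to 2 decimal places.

L-methionine 88.88 mg; folic acid 0.15 mg; trehalose dihydrate 4.41 g; ammonium sulfate 2.20 g; Tris base 4.82 g

Scale factor relative to 1 L: 0.438.
L-methionine: 1.36 mmol/L × 149.21 mg/mmol × 0.438 L = 88.88 mg
folic acid: 0.774 µmol/L × 441.4 g/mol × 0.438 L ÷ 1000 = 0.15 mg
trehalose dihydrate: 26.6 mmol/L × 378.3 g/mol × 0.438 L ÷ 1000 = 4.41 g
ammonium sulfate: 5.02 g/L × 0.438 L = 2.20 g
Tris base: 11 g/L × 0.438 L = 4.82 g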